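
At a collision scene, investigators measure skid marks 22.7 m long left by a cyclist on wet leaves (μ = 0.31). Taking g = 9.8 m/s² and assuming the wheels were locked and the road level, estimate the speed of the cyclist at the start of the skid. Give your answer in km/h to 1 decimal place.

Initial speed ≈ 42.3 km/h

Deceleration a = μg = 0.31 × 9.8 = 3.038 m/s².
v = √(2a·d) = √(2 × 3.038 × 22.7) = √137.925 = 11.7441 m/s.
= 11.7441 × 3.6 = 42.279 km/h.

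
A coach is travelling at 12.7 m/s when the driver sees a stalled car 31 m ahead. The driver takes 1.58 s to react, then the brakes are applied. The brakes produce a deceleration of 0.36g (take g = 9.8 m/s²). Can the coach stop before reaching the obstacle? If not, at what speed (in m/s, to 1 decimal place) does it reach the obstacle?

No — it strikes the obstacle at 9.2 m/s

a = 0.36 × 9.8 = 3.528 m/s².
Reaction distance = 12.7000 × 1.58 = 20.066 m.
Braking distance needed to stop: v²/(2a) = 161.290 / 7.056 = 22.859 m, so total needed = 20.066 + 22.859 = 42.925 m > 31 m — it cannot stop.
Distance remaining when braking begins: 31 − 20.066 = 10.934 m.
v² = v₀² − 2a·d = 161.290 − 2 × 3.528 × 10.934 = 84.140 m²/s².
v = √84.140 = 9.173 m/s.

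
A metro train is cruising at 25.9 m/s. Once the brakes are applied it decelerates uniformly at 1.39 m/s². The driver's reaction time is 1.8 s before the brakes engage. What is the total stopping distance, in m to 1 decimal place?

Reaction distance = v·t_r = 25.9000 × 1.8 = 46.620 m.
Braking distance = v²/(2a) = 25.9000² / (2 × 1.390) = 670.810 / 2.780 = 241.299 m.
Total = 46.620 + 241.299 = 287.919 m.

Total stopping distance ≈ 287.9 m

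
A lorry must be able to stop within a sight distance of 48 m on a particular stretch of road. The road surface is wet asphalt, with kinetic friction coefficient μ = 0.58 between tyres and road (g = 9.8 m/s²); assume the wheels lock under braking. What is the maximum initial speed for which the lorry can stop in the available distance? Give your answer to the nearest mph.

Maximum speed ≈ 52 mph

a = μg = 0.58 × 9.8 = 5.684 m/s².
v²/(2a) = d ⇒ v = √(2 × 5.684 × 48) = √545.66 = 23.3594 m/s.
23.3594 m/s ÷ 0.44704 = 52.253 mph.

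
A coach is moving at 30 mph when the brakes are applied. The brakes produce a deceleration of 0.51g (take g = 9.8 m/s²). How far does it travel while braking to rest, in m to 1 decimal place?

30 mph × 0.44704 = 13.4112 m/s.
a = 0.51 × 9.8 = 4.998 m/s².
Braking distance = v²/(2a) = 13.4112² / (2 × 4.998) = 179.860 / 9.996 = 17.993 m.

Braking distance ≈ 18.0 m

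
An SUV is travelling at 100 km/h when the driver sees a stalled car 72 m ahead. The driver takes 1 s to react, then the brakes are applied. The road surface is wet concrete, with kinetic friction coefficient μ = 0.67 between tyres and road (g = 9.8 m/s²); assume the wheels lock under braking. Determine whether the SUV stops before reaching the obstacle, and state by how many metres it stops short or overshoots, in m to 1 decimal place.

No — it overshoots by 14.5 m

100 km/h ÷ 3.6 = 27.7778 m/s.
a = μg = 0.67 × 9.8 = 6.566 m/s².
Reaction distance = 27.7778 × 1 = 27.778 m.
Braking distance = v²/(2a) = 771.606 / 13.132 = 58.758 m.
Total stopping distance = 27.778 + 58.758 = 86.536 m, vs 72 m available — it cannot stop in time and overshoots by 86.536 − 72 = 14.536 m.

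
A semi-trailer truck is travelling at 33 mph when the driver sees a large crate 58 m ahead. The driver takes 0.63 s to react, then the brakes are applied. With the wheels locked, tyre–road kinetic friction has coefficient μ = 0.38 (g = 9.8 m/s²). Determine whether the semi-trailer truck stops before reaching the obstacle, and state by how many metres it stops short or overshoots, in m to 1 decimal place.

33 mph × 0.44704 = 14.7523 m/s.
a = μg = 0.38 × 9.8 = 3.724 m/s².
Reaction distance = 14.7523 × 0.63 = 9.294 m.
Braking distance = v²/(2a) = 217.630 / 7.448 = 29.220 m.
Total stopping distance = 9.294 + 29.220 = 38.514 m, vs 58 m available — it stops with 58 − 38.514 = 19.486 m to spare.

Yes — it stops 19.5 m short of the obstacle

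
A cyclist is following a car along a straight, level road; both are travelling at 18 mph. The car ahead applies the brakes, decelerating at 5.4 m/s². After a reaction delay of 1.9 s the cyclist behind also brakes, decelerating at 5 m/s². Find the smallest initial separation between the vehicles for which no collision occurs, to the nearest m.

Minimum gap ≈ 16 m

18 mph × 0.44704 = 8.0467 m/s.
Leader travels v²/(2a_L) = 64.749 / 10.800 = 5.995 m before stopping.
Follower covers v·t_r = 8.0467 × 1.9 = 15.289 m while reacting, then v²/(2a_F) = 64.749 / 10.000 = 6.475 m while braking, for a total of 15.289 + 6.475 = 21.764 m.
Since a_F ≤ a_L and the follower starts braking later, the follower is never slower than the leader, so the closest approach is when both have stopped.
Minimum gap = 21.764 − 5.995 = 15.769 m.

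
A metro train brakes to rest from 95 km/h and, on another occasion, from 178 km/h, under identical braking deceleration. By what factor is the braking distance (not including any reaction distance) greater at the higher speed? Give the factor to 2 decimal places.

Factor ≈ 3.51

Braking distance d = v²/(2a), so with a fixed, d ∝ v².
Factor = (178/95)² = 1.8737² = 3.5108.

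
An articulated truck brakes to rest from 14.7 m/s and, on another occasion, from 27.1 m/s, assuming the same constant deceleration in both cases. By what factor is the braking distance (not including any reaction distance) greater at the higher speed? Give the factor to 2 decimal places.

Braking distance d = v²/(2a), so with a fixed, d ∝ v².
Factor = (27.1/14.7)² = 1.8435² = 3.3985.

Factor ≈ 3.40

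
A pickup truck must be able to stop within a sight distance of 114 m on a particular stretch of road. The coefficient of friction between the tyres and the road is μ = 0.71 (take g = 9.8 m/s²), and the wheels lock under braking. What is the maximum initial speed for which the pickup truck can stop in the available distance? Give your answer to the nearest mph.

Maximum speed ≈ 89 mph

a = μg = 0.71 × 9.8 = 6.958 m/s².
v²/(2a) = d ⇒ v = √(2 × 6.958 × 114) = √1586.42 = 39.8299 m/s.
39.8299 m/s ÷ 0.44704 = 89.097 mph.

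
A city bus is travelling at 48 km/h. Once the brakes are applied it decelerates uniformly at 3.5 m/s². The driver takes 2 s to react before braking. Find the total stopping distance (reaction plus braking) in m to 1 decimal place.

48 km/h ÷ 3.6 = 13.3333 m/s.
Reaction distance = v·t_r = 13.3333 × 2 = 26.667 m.
Braking distance = v²/(2a) = 13.3333² / (2 × 3.500) = 177.777 / 7.000 = 25.397 m.
Total = 26.667 + 25.397 = 52.064 m.

Total stopping distance ≈ 52.1 m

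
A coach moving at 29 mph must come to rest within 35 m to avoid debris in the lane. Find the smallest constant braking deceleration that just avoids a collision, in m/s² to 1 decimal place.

29 mph × 0.44704 = 12.9642 m/s.
v² = 2a·d ⇒ a = v²/(2d) = 12.9642² / (2 × 35.000) = 168.070 / 70.000 = 2.4010 m/s².

Required deceleration ≈ 2.4 m/s²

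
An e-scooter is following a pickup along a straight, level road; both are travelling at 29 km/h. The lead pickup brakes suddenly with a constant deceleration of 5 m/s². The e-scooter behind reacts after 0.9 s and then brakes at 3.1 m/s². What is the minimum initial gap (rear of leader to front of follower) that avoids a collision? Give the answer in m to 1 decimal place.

29 km/h ÷ 3.6 = 8.0556 m/s.
Leader travels v²/(2a_L) = 64.893 / 10.000 = 6.489 m before stopping.
Follower covers v·t_r = 8.0556 × 0.9 = 7.250 m while reacting, then v²/(2a_F) = 64.893 / 6.200 = 10.467 m while braking, for a total of 7.250 + 10.467 = 17.717 m.
Since a_F ≤ a_L and the follower starts braking later, the follower is never slower than the leader, so the closest approach is when both have stopped.
Minimum gap = 17.717 − 6.489 = 11.228 m.

Minimum gap ≈ 11.2 m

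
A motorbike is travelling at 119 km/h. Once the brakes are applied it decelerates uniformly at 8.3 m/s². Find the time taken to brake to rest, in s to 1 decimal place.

119 km/h ÷ 3.6 = 33.0556 m/s.
Braking time = v/a = 33.0556 / 8.300 = 3.983 s.

Braking time ≈ 4.0 s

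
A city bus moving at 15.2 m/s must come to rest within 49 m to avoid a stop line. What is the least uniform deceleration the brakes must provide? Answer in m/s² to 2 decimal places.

Required deceleration ≈ 2.36 m/s²

v² = 2a·d ⇒ a = v²/(2d) = 15.2000² / (2 × 49.000) = 231.040 / 98.000 = 2.3576 m/s².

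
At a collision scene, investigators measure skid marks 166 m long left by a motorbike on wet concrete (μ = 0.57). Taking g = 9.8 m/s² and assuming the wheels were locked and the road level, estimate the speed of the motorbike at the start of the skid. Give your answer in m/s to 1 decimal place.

Deceleration a = μg = 0.57 × 9.8 = 5.586 m/s².
v = √(2a·d) = √(2 × 5.586 × 166) = √1854.552 = 43.0645 m/s.

Initial speed ≈ 43.1 m/s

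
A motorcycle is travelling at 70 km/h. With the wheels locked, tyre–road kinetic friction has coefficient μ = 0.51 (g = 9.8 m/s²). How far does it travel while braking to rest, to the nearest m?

70 km/h ÷ 3.6 = 19.4444 m/s.
a = μg = 0.51 × 9.8 = 4.998 m/s².
Braking distance = v²/(2a) = 19.4444² / (2 × 4.998) = 378.085 / 9.996 = 37.824 m.

Braking distance ≈ 38 m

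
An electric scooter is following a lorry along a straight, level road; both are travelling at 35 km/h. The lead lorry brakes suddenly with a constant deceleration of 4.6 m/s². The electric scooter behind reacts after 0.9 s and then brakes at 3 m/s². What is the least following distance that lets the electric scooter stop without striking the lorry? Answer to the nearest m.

35 km/h ÷ 3.6 = 9.7222 m/s.
Leader travels v²/(2a_L) = 94.521 / 9.200 = 10.274 m before stopping.
Follower covers v·t_r = 9.7222 × 0.9 = 8.750 m while reacting, then v²/(2a_F) = 94.521 / 6.000 = 15.754 m while braking, for a total of 8.750 + 15.754 = 24.504 m.
Since a_F ≤ a_L and the follower starts braking later, the follower is never slower than the leader, so the closest approach is when both have stopped.
Minimum gap = 24.504 − 10.274 = 14.230 m.

Minimum gap ≈ 14 m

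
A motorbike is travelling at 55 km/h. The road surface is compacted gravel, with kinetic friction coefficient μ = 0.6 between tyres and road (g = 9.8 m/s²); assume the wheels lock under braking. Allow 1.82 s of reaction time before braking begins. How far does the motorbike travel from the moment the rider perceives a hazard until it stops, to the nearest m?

Total stopping distance ≈ 48 m

55 km/h ÷ 3.6 = 15.2778 m/s.
a = μg = 0.6 × 9.8 = 5.880 m/s².
Reaction distance = v·t_r = 15.2778 × 1.82 = 27.806 m.
Braking distance = v²/(2a) = 15.2778² / (2 × 5.880) = 233.411 / 11.760 = 19.848 m.
Total = 27.806 + 19.848 = 47.654 m.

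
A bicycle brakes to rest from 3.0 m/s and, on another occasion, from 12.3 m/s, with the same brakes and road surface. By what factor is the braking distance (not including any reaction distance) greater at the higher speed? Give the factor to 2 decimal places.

Factor ≈ 16.81

Braking distance d = v²/(2a), so with a fixed, d ∝ v².
Factor = (12.3/3.0)² = 4.1000² = 16.8100.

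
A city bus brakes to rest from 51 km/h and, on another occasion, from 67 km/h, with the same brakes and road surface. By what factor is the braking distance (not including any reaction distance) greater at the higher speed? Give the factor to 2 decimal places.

Factor ≈ 1.73

Braking distance d = v²/(2a), so with a fixed, d ∝ v².
Factor = (67/51)² = 1.3137² = 1.7258.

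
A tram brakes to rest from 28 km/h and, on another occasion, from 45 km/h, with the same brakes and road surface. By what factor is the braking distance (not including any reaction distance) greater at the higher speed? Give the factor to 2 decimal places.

Factor ≈ 2.58

Braking distance d = v²/(2a), so with a fixed, d ∝ v².
Factor = (45/28)² = 1.6071² = 2.5828.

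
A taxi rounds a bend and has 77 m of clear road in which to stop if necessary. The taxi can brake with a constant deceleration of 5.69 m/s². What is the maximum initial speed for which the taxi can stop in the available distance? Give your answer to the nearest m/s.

v²/(2a) = d ⇒ v = √(2 × 5.690 × 77) = √876.26 = 29.6017 m/s.

Maximum speed ≈ 30 m/s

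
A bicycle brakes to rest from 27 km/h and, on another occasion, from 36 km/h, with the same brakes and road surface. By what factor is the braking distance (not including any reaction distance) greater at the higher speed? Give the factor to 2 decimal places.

Braking distance d = v²/(2a), so with a fixed, d ∝ v².
Factor = (36/27)² = 1.3333² = 1.7777.

Factor ≈ 1.78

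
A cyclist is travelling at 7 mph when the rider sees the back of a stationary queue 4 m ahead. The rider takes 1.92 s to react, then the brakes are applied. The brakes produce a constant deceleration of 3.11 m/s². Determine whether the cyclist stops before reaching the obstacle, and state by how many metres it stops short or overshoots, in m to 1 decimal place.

7 mph × 0.44704 = 3.1293 m/s.
Reaction distance = 3.1293 × 1.92 = 6.008 m.
Braking distance = v²/(2a) = 9.793 / 6.220 = 1.574 m.
Total stopping distance = 6.008 + 1.574 = 7.582 m, vs 4 m available — it cannot stop in time and overshoots by 7.582 − 4 = 3.582 m.

No — it overshoots by 3.6 m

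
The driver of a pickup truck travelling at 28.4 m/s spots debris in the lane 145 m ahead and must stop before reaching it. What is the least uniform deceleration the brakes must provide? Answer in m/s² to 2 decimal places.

Required deceleration ≈ 2.78 m/s²

v² = 2a·d ⇒ a = v²/(2d) = 28.4000² / (2 × 145.000) = 806.560 / 290.000 = 2.7812 m/s².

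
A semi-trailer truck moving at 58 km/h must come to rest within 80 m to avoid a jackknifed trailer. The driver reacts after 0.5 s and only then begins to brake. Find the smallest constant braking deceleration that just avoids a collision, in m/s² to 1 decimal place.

58 km/h ÷ 3.6 = 16.1111 m/s.
Distance covered during reaction = 16.1111 × 0.5 = 8.056 m.
Distance available for braking: 80 − 8.056 = 71.944 m.
v² = 2a·d ⇒ a = v²/(2d) = 16.1111² / (2 × 71.944) = 259.568 / 143.888 = 1.8040 m/s².

Required deceleration ≈ 1.8 m/s²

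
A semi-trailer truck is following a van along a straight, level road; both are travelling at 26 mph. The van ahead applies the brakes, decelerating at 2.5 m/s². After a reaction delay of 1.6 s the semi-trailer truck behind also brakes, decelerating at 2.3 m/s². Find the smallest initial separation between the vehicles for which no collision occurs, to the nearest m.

26 mph × 0.44704 = 11.6230 m/s.
Leader travels v²/(2a_L) = 135.094 / 5.000 = 27.019 m before stopping.
Follower covers v·t_r = 11.6230 × 1.6 = 18.597 m while reacting, then v²/(2a_F) = 135.094 / 4.600 = 29.368 m while braking, for a total of 18.597 + 29.368 = 47.965 m.
Since a_F ≤ a_L and the follower starts braking later, the follower is never slower than the leader, so the closest approach is when both have stopped.
Minimum gap = 47.965 − 27.019 = 20.946 m.

Minimum gap ≈ 21 m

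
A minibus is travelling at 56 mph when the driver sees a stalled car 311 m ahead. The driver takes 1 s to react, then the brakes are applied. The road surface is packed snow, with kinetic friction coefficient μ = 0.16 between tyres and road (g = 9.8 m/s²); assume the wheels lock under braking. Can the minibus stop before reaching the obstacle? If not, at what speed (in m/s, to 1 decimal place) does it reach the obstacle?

Yes — it stops about 86.1 m short of the obstacle, so it never reaches it

56 mph × 0.44704 = 25.0342 m/s.
a = μg = 0.16 × 9.8 = 1.568 m/s².
Reaction distance = 25.0342 × 1 = 25.034 m.
Braking distance = v²/(2a) = 626.711 / 3.136 = 199.844 m.
Total stopping distance = 25.034 + 199.844 = 224.878 m, vs 311 m available — it stops with 311 − 224.878 = 86.122 m to spare.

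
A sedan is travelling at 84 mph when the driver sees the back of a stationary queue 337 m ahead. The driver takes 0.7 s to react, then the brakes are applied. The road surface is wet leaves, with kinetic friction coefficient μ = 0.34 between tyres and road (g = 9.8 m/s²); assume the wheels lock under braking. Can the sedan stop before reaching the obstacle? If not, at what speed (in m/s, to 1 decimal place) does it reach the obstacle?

84 mph × 0.44704 = 37.5514 m/s.
a = μg = 0.34 × 9.8 = 3.332 m/s².
Reaction distance = 37.5514 × 0.7 = 26.286 m.
Braking distance = v²/(2a) = 1410.108 / 6.664 = 211.601 m.
Total stopping distance = 26.286 + 211.601 = 237.887 m, vs 337 m available — it stops with 337 − 237.887 = 99.113 m to spare.

Yes — it stops about 99.1 m short of the obstacle, so it never reaches it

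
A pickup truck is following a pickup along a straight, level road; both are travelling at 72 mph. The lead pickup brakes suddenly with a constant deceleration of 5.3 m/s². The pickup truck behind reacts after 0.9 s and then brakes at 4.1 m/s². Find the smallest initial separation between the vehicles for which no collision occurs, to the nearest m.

72 mph × 0.44704 = 32.1869 m/s.
Leader travels v²/(2a_L) = 1035.997 / 10.600 = 97.736 m before stopping.
Follower covers v·t_r = 32.1869 × 0.9 = 28.968 m while reacting, then v²/(2a_F) = 1035.997 / 8.200 = 126.341 m while braking, for a total of 28.968 + 126.341 = 155.309 m.
Since a_F ≤ a_L and the follower starts braking later, the follower is never slower than the leader, so the closest approach is when both have stopped.
Minimum gap = 155.309 − 97.736 = 57.573 m.

Minimum gap ≈ 58 m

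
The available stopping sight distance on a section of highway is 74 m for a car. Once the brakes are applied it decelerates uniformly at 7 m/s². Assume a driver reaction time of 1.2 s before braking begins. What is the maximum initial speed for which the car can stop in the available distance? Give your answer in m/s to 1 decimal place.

Stopping distance: v·t_r + v²/(2a) = 74 with t_r = 1.2 s and a = 7.000 m/s².
So v² + 16.800 v − 1036.00 = 0.
Positive root: v = −a·t_r + √((a·t_r)² + 2a·d) = −8.400 + √(70.560 + 1036.00) = 24.8650 m/s.

Maximum speed ≈ 24.9 m/s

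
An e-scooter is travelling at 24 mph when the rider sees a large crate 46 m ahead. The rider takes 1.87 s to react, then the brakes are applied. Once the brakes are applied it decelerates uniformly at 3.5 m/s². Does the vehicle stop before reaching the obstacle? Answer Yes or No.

24 mph × 0.44704 = 10.7290 m/s.
Reaction distance = 10.7290 × 1.87 = 20.063 m.
Braking distance = v²/(2a) = 115.111 / 7.000 = 16.444 m.
Total stopping distance = 20.063 + 16.444 = 36.507 m, vs 46 m available — it stops with 46 − 36.507 = 9.493 m to spare.

Yes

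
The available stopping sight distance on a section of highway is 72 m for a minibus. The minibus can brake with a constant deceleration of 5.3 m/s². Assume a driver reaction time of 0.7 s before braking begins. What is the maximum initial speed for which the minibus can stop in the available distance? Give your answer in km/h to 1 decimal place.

Stopping distance: v·t_r + v²/(2a) = 72 with t_r = 0.7 s and a = 5.300 m/s².
So v² + 7.420 v − 763.20 = 0.
Positive root: v = −a·t_r + √((a·t_r)² + 2a·d) = −3.710 + √(13.764 + 763.20) = 24.1641 m/s.
24.1641 m/s × 3.6 = 86.991 km/h.

Maximum speed ≈ 87.0 km/h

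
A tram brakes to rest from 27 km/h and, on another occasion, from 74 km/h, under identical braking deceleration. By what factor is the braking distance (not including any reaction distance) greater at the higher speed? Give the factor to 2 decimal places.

Factor ≈ 7.51

Braking distance d = v²/(2a), so with a fixed, d ∝ v².
Factor = (74/27)² = 2.7407² = 7.5114.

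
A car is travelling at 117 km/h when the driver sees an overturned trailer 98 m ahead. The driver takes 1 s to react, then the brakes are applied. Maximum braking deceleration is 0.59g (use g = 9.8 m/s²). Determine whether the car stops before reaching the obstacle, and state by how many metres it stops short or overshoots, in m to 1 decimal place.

No — it overshoots by 25.8 m

117 km/h ÷ 3.6 = 32.5000 m/s.
a = 0.59 × 9.8 = 5.782 m/s².
Reaction distance = 32.5000 × 1 = 32.500 m.
Braking distance = v²/(2a) = 1056.250 / 11.564 = 91.340 m.
Total stopping distance = 32.500 + 91.340 = 123.840 m, vs 98 m available — it cannot stop in time and overshoots by 123.840 − 98 = 25.840 m.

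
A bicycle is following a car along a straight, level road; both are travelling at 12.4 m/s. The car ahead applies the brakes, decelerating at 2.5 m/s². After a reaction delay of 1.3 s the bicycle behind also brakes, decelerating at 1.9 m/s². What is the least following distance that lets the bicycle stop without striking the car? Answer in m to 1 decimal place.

Minimum gap ≈ 25.8 m

Leader travels v²/(2a_L) = 153.760 / 5.000 = 30.752 m before stopping.
Follower covers v·t_r = 12.4000 × 1.3 = 16.120 m while reacting, then v²/(2a_F) = 153.760 / 3.800 = 40.463 m while braking, for a total of 16.120 + 40.463 = 56.583 m.
Since a_F ≤ a_L and the follower starts braking later, the follower is never slower than the leader, so the closest approach is when both have stopped.
Minimum gap = 56.583 − 30.752 = 25.831 m.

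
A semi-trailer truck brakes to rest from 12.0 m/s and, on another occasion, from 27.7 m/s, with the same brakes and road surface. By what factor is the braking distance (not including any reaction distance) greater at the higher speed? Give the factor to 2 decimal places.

Factor ≈ 5.33

Braking distance d = v²/(2a), so with a fixed, d ∝ v².
Factor = (27.7/12.0)² = 2.3083² = 5.3282.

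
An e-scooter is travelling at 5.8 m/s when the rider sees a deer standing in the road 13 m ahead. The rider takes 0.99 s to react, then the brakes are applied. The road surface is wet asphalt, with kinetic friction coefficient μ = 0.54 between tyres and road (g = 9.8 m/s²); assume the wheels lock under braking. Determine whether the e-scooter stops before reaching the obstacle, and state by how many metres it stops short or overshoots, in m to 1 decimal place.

a = μg = 0.54 × 9.8 = 5.292 m/s².
Reaction distance = 5.8000 × 0.99 = 5.742 m.
Braking distance = v²/(2a) = 33.640 / 10.584 = 3.178 m.
Total stopping distance = 5.742 + 3.178 = 8.920 m, vs 13 m available — it stops with 13 − 8.920 = 4.080 m to spare.

Yes — it stops 4.1 m short of the obstacle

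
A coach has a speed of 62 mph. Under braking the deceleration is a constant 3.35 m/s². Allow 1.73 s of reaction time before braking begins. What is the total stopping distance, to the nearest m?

62 mph × 0.44704 = 27.7165 m/s.
Reaction distance = v·t_r = 27.7165 × 1.73 = 47.950 m.
Braking distance = v²/(2a) = 27.7165² / (2 × 3.350) = 768.204 / 6.700 = 114.657 m.
Total = 47.950 + 114.657 = 162.607 m.

Total stopping distance ≈ 163 m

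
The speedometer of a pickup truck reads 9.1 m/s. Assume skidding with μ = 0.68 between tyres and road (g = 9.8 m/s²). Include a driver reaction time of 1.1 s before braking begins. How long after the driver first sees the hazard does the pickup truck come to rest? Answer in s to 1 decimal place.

a = μg = 0.68 × 9.8 = 6.664 m/s².
Braking time = v/a = 9.1000 / 6.664 = 1.366 s.
Total = 1.1 + 1.366 = 2.466 s.

Total time ≈ 2.5 s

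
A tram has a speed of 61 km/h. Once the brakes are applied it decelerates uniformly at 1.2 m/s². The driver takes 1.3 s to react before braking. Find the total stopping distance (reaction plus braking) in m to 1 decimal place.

Total stopping distance ≈ 141.7 m

61 km/h ÷ 3.6 = 16.9444 m/s.
Reaction distance = v·t_r = 16.9444 × 1.3 = 22.028 m.
Braking distance = v²/(2a) = 16.9444² / (2 × 1.200) = 287.113 / 2.400 = 119.630 m.
Total = 22.028 + 119.630 = 141.658 m.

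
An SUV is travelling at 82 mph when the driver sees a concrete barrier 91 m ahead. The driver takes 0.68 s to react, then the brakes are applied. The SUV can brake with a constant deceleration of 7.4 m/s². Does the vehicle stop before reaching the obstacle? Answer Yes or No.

82 mph × 0.44704 = 36.6573 m/s.
Reaction distance = 36.6573 × 0.68 = 24.927 m.
Braking distance = v²/(2a) = 1343.758 / 14.800 = 90.794 m.
Total stopping distance = 24.927 + 90.794 = 115.721 m, vs 91 m available — it cannot stop in time and overshoots by 115.721 − 91 = 24.721 m.

No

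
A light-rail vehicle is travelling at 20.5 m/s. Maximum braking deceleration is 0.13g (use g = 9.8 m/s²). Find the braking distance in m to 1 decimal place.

Braking distance ≈ 164.9 m

a = 0.13 × 9.8 = 1.274 m/s².
Braking distance = v²/(2a) = 20.5000² / (2 × 1.274) = 420.250 / 2.548 = 164.933 m.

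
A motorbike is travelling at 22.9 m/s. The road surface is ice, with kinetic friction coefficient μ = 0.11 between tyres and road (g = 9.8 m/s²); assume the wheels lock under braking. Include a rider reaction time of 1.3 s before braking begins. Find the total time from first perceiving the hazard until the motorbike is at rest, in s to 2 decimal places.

Total time ≈ 22.54 s

a = μg = 0.11 × 9.8 = 1.078 m/s².
Braking time = v/a = 22.9000 / 1.078 = 21.243 s.
Total = 1.3 + 21.243 = 22.543 s.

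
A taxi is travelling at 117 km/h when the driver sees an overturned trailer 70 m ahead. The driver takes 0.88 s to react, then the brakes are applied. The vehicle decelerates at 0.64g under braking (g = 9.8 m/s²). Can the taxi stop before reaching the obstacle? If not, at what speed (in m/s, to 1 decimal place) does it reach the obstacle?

No — it strikes the obstacle at 23.2 m/s

117 km/h ÷ 3.6 = 32.5000 m/s.
a = 0.64 × 9.8 = 6.272 m/s².
Reaction distance = 32.5000 × 0.88 = 28.600 m.
Braking distance needed to stop: v²/(2a) = 1056.250 / 12.544 = 84.204 m, so total needed = 28.600 + 84.204 = 112.804 m > 70 m — it cannot stop.
Distance remaining when braking begins: 70 − 28.600 = 41.400 m.
v² = v₀² − 2a·d = 1056.250 − 2 × 6.272 × 41.400 = 536.928 m²/s².
v = √536.928 = 23.172 m/s.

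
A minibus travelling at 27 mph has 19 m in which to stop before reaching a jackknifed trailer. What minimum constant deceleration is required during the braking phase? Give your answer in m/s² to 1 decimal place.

Required deceleration ≈ 3.8 m/s²

27 mph × 0.44704 = 12.0701 m/s.
v² = 2a·d ⇒ a = v²/(2d) = 12.0701² / (2 × 19.000) = 145.687 / 38.000 = 3.8339 m/s².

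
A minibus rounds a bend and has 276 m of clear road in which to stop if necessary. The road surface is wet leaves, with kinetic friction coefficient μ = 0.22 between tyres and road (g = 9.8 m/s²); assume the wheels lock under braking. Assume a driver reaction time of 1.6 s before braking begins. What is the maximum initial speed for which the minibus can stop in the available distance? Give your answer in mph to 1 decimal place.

Maximum speed ≈ 69.8 mph

a = μg = 0.22 × 9.8 = 2.156 m/s².
Stopping distance: v·t_r + v²/(2a) = 276 with t_r = 1.6 s and a = 2.156 m/s².
So v² + 6.899 v − 1190.11 = 0.
Positive root: v = −a·t_r + √((a·t_r)² + 2a·d) = −3.450 + √(11.903 + 1190.11) = 31.2201 m/s.
31.2201 m/s ÷ 0.44704 = 69.837 mph.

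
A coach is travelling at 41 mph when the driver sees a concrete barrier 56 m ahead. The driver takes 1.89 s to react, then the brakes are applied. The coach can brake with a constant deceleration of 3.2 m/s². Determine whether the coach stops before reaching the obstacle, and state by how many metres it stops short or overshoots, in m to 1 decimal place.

No — it overshoots by 31.1 m

41 mph × 0.44704 = 18.3286 m/s.
Reaction distance = 18.3286 × 1.89 = 34.641 m.
Braking distance = v²/(2a) = 335.938 / 6.400 = 52.490 m.
Total stopping distance = 34.641 + 52.490 = 87.131 m, vs 56 m available — it cannot stop in time and overshoots by 87.131 − 56 = 31.131 m.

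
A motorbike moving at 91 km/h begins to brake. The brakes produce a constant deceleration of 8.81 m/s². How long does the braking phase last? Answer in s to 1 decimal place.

Braking time ≈ 2.9 s

91 km/h ÷ 3.6 = 25.2778 m/s.
Braking time = v/a = 25.2778 / 8.810 = 2.869 s.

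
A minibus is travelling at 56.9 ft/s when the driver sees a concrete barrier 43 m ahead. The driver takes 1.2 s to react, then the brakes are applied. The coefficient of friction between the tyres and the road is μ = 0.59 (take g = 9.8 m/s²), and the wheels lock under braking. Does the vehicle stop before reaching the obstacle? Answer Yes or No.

No

56.9 ft/s × 0.3048 = 17.3431 m/s.
a = μg = 0.59 × 9.8 = 5.782 m/s².
Reaction distance = 17.3431 × 1.2 = 20.812 m.
Braking distance = v²/(2a) = 300.783 / 11.564 = 26.010 m.
Total stopping distance = 20.812 + 26.010 = 46.822 m, vs 43 m available — it cannot stop in time and overshoots by 46.822 − 43 = 3.822 m.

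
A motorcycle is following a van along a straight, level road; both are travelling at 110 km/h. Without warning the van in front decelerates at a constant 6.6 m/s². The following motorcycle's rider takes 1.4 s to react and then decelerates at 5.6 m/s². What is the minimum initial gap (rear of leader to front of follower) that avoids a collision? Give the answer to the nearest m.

110 km/h ÷ 3.6 = 30.5556 m/s.
Leader travels v²/(2a_L) = 933.645 / 13.200 = 70.731 m before stopping.
Follower covers v·t_r = 30.5556 × 1.4 = 42.778 m while reacting, then v²/(2a_F) = 933.645 / 11.200 = 83.361 m while braking, for a total of 42.778 + 83.361 = 126.139 m.
Since a_F ≤ a_L and the follower starts braking later, the follower is never slower than the leader, so the closest approach is when both have stopped.
Minimum gap = 126.139 − 70.731 = 55.408 m.

Minimum gap ≈ 55 m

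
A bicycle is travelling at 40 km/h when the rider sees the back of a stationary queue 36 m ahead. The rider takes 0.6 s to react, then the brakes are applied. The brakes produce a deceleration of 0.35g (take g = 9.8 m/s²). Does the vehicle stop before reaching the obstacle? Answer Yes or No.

40 km/h ÷ 3.6 = 11.1111 m/s.
a = 0.35 × 9.8 = 3.430 m/s².
Reaction distance = 11.1111 × 0.6 = 6.667 m.
Braking distance = v²/(2a) = 123.457 / 6.860 = 17.997 m.
Total stopping distance = 6.667 + 17.997 = 24.664 m, vs 36 m available — it stops with 36 − 24.664 = 11.336 m to spare.

Yes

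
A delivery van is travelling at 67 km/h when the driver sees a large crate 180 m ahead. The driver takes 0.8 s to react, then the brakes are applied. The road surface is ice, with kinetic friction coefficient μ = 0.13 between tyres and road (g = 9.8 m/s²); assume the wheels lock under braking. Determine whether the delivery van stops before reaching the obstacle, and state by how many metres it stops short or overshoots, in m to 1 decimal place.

67 km/h ÷ 3.6 = 18.6111 m/s.
a = μg = 0.13 × 9.8 = 1.274 m/s².
Reaction distance = 18.6111 × 0.8 = 14.889 m.
Braking distance = v²/(2a) = 346.373 / 2.548 = 135.939 m.
Total stopping distance = 14.889 + 135.939 = 150.828 m, vs 180 m available — it stops with 180 − 150.828 = 29.172 m to spare.

Yes — it stops 29.2 m short of the obstacle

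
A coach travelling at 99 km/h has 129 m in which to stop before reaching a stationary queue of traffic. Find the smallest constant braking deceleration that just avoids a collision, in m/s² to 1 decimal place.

Required deceleration ≈ 2.9 m/s²

99 km/h ÷ 3.6 = 27.5000 m/s.
v² = 2a·d ⇒ a = v²/(2d) = 27.5000² / (2 × 129.000) = 756.250 / 258.000 = 2.9312 m/s².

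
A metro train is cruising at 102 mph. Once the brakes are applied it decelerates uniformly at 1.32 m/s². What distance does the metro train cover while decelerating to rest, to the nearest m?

102 mph × 0.44704 = 45.5981 m/s.
Braking distance = v²/(2a) = 45.5981² / (2 × 1.320) = 2079.187 / 2.640 = 787.571 m.

Braking distance ≈ 788 m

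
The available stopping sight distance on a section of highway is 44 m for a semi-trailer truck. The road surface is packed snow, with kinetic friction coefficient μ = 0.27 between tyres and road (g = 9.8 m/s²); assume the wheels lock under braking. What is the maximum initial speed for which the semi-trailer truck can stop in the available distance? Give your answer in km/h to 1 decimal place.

a = μg = 0.27 × 9.8 = 2.646 m/s².
v²/(2a) = d ⇒ v = √(2 × 2.646 × 44) = √232.85 = 15.2594 m/s.
15.2594 m/s × 3.6 = 54.934 km/h.

Maximum speed ≈ 54.9 km/h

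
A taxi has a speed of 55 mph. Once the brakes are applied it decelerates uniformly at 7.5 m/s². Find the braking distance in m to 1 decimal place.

55 mph × 0.44704 = 24.5872 m/s.
Braking distance = v²/(2a) = 24.5872² / (2 × 7.500) = 604.530 / 15.000 = 40.302 m.

Braking distance ≈ 40.3 m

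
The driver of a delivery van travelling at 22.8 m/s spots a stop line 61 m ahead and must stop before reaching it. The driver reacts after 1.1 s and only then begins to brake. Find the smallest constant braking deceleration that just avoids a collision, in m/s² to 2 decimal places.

Distance covered during reaction = 22.8000 × 1.1 = 25.080 m.
Distance available for braking: 61 − 25.080 = 35.920 m.
v² = 2a·d ⇒ a = v²/(2d) = 22.8000² / (2 × 35.920) = 519.840 / 71.840 = 7.2361 m/s².

Required deceleration ≈ 7.24 m/s²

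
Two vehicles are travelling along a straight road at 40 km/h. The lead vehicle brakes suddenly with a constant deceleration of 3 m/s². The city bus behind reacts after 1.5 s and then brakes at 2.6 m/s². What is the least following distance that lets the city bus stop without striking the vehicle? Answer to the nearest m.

Minimum gap ≈ 20 m

40 km/h ÷ 3.6 = 11.1111 m/s.
Leader travels v²/(2a_L) = 123.457 / 6.000 = 20.576 m before stopping.
Follower covers v·t_r = 11.1111 × 1.5 = 16.667 m while reacting, then v²/(2a_F) = 123.457 / 5.200 = 23.742 m while braking, for a total of 16.667 + 23.742 = 40.409 m.
Since a_F ≤ a_L and the follower starts braking later, the follower is never slower than the leader, so the closest approach is when both have stopped.
Minimum gap = 40.409 − 20.576 = 19.833 m.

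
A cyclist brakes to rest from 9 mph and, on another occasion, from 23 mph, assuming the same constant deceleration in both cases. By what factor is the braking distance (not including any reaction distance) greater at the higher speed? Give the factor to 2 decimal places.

Braking distance d = v²/(2a), so with a fixed, d ∝ v².
Factor = (23/9)² = 2.5556² = 6.5311.

Factor ≈ 6.53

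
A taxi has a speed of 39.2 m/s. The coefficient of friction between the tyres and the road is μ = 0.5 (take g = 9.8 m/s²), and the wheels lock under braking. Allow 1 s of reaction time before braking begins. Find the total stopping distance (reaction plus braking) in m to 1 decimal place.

a = μg = 0.5 × 9.8 = 4.900 m/s².
Reaction distance = v·t_r = 39.2000 × 1 = 39.200 m.
Braking distance = v²/(2a) = 39.2000² / (2 × 4.900) = 1536.640 / 9.800 = 156.800 m.
Total = 39.200 + 156.800 = 196.000 m.

Total stopping distance ≈ 196.0 m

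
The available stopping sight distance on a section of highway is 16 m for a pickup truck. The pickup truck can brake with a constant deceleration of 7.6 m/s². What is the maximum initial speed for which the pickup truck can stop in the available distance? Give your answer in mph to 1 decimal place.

v²/(2a) = d ⇒ v = √(2 × 7.600 × 16) = √243.20 = 15.5949 m/s.
15.5949 m/s ÷ 0.44704 = 34.885 mph.

Maximum speed ≈ 34.9 mph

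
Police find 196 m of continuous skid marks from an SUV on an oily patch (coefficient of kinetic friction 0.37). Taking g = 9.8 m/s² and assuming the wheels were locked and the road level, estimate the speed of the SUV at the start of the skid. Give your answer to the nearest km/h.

Initial speed ≈ 136 km/h

Deceleration a = μg = 0.37 × 9.8 = 3.626 m/s².
v = √(2a·d) = √(2 × 3.626 × 196) = √1421.392 = 37.7014 m/s.
= 37.7014 × 3.6 = 135.725 km/h.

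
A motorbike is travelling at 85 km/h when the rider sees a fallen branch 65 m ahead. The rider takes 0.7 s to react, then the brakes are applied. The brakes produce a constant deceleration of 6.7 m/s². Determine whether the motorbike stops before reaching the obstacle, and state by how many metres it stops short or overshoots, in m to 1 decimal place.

85 km/h ÷ 3.6 = 23.6111 m/s.
Reaction distance = 23.6111 × 0.7 = 16.528 m.
Braking distance = v²/(2a) = 557.484 / 13.400 = 41.603 m.
Total stopping distance = 16.528 + 41.603 = 58.131 m, vs 65 m available — it stops with 65 − 58.131 = 6.869 m to spare.

Yes — it stops 6.9 m short of the obstacle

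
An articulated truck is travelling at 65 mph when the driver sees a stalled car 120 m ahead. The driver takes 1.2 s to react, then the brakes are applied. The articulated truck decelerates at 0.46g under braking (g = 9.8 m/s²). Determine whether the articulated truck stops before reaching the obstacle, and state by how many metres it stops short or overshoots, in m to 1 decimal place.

65 mph × 0.44704 = 29.0576 m/s.
a = 0.46 × 9.8 = 4.508 m/s².
Reaction distance = 29.0576 × 1.2 = 34.869 m.
Braking distance = v²/(2a) = 844.344 / 9.016 = 93.650 m.
Total stopping distance = 34.869 + 93.650 = 128.519 m, vs 120 m available — it cannot stop in time and overshoots by 128.519 − 120 = 8.519 m.

No — it overshoots by 8.5 m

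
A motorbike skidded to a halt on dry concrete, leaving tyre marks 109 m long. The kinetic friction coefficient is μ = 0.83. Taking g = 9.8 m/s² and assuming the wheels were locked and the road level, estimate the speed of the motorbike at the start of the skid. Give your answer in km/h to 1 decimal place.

Initial speed ≈ 151.6 km/h

Deceleration a = μg = 0.83 × 9.8 = 8.134 m/s².
v = √(2a·d) = √(2 × 8.134 × 109) = √1773.212 = 42.1095 m/s.
= 42.1095 × 3.6 = 151.594 km/h.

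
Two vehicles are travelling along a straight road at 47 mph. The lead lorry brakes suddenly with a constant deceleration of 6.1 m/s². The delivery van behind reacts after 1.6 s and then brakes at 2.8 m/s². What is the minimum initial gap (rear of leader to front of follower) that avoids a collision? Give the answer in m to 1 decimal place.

Minimum gap ≈ 76.3 m

47 mph × 0.44704 = 21.0109 m/s.
Leader travels v²/(2a_L) = 441.458 / 12.200 = 36.185 m before stopping.
Follower covers v·t_r = 21.0109 × 1.6 = 33.617 m while reacting, then v²/(2a_F) = 441.458 / 5.600 = 78.832 m while braking, for a total of 33.617 + 78.832 = 112.449 m.
Since a_F ≤ a_L and the follower starts braking later, the follower is never slower than the leader, so the closest approach is when both have stopped.
Minimum gap = 112.449 − 36.185 = 76.264 m.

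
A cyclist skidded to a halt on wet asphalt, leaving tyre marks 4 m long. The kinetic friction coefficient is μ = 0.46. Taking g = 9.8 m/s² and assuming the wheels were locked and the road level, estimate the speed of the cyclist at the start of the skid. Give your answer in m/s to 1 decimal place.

Initial speed ≈ 6.0 m/s

Deceleration a = μg = 0.46 × 9.8 = 4.508 m/s².
v = √(2a·d) = √(2 × 4.508 × 4) = √36.064 = 6.0053 m/s.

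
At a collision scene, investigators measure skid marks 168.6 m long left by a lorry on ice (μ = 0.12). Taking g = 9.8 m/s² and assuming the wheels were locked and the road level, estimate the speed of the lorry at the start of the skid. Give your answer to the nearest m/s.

Deceleration a = μg = 0.12 × 9.8 = 1.176 m/s².
v = √(2a·d) = √(2 × 1.176 × 168.6) = √396.547 = 19.9135 m/s.

Initial speed ≈ 20 m/s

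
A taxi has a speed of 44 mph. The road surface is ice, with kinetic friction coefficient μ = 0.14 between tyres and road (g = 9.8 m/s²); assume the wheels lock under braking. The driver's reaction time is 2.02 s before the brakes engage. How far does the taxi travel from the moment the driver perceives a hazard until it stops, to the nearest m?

44 mph × 0.44704 = 19.6698 m/s.
a = μg = 0.14 × 9.8 = 1.372 m/s².
Reaction distance = v·t_r = 19.6698 × 2.02 = 39.733 m.
Braking distance = v²/(2a) = 19.6698² / (2 × 1.372) = 386.901 / 2.744 = 140.999 m.
Total = 39.733 + 140.999 = 180.732 m.

Total stopping distance ≈ 181 m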